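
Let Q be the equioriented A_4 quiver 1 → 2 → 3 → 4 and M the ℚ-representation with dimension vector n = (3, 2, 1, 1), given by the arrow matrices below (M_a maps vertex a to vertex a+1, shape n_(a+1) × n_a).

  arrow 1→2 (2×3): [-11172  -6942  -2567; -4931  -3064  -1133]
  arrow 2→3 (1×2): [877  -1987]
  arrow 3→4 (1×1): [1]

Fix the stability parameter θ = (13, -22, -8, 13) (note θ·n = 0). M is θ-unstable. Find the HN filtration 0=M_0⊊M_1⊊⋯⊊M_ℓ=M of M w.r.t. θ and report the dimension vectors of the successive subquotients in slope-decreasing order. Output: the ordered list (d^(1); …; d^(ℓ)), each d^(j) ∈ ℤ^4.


Barcode: M ≅ I[1,1], I[1,2], I[1,4]. HN layers by μ_θ (3 steps, strictly decreasing):
  μ^(1)=13; μ^(2)=-9/2; μ^(3)=-17/3

((1, 0, 0, 1); (1, 1, 0, 0); (1, 1, 1, 0))


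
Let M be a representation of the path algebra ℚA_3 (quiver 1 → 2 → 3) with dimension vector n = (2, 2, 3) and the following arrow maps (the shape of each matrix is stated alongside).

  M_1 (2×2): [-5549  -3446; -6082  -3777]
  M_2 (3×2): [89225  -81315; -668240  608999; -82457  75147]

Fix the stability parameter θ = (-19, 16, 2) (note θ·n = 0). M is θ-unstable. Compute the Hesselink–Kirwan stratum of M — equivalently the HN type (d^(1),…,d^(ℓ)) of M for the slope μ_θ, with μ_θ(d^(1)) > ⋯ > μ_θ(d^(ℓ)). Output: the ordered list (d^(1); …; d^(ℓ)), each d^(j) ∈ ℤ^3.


Barcode: M ≅ I[1,3]^2, I[3,3]. HN layers by μ_θ (3 steps, strictly decreasing):
  μ^(1)=9; μ^(2)=2; μ^(3)=-19

((0, 2, 2); (0, 0, 1); (2, 0, 0))


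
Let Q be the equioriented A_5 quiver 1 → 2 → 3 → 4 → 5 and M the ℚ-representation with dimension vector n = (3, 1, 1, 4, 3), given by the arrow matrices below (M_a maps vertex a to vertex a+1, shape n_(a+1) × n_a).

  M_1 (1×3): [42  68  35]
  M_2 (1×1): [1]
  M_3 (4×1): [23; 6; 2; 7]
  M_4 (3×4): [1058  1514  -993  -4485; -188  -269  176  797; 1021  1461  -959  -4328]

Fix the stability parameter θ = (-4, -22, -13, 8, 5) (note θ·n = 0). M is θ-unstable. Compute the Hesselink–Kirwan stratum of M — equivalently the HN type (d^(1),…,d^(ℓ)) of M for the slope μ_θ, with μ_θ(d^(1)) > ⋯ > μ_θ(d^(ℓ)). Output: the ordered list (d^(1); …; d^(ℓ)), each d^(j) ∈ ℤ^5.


Interval decomposition of M: I[1,1]^2, I[1,5], I[4,4], I[4,5]^2.
HN type (ℓ=4): μ^(1)=8; μ^(2)=13/2; μ^(3)=-4; μ^(4)=-13

((0, 0, 0, 1, 0); (0, 0, 0, 3, 3); (2, 0, 0, 0, 0); (1, 1, 1, 0, 0))


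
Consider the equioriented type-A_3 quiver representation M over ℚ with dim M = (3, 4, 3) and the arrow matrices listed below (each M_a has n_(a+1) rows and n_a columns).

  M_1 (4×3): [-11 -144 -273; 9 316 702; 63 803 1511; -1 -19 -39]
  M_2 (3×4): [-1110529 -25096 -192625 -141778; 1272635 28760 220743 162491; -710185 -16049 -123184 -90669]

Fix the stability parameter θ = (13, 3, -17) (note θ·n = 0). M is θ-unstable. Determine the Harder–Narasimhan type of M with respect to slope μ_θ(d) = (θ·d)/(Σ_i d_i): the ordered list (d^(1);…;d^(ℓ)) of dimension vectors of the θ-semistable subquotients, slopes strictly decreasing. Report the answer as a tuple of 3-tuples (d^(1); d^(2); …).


Via rank(M_{q-1}∘⋯∘M_p): M ≅ I[1,3]^3, I[2,2].
μ_θ-semistable layers: μ^(1)=3; μ^(2)=-1/3

((0, 1, 0); (3, 3, 3))


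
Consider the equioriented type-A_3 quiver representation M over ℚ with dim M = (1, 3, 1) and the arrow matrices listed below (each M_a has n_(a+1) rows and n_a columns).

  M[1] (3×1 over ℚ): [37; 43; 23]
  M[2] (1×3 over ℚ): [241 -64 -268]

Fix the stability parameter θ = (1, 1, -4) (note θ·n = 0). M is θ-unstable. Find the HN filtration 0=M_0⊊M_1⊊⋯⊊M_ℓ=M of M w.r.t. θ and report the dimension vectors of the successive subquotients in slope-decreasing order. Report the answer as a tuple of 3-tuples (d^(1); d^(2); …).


Barcode: M ≅ I[1,3], I[2,2]^2. HN layers by μ_θ (2 steps, strictly decreasing):
  μ^(1)=1; μ^(2)=-2/3

((0, 2, 0); (1, 1, 1))


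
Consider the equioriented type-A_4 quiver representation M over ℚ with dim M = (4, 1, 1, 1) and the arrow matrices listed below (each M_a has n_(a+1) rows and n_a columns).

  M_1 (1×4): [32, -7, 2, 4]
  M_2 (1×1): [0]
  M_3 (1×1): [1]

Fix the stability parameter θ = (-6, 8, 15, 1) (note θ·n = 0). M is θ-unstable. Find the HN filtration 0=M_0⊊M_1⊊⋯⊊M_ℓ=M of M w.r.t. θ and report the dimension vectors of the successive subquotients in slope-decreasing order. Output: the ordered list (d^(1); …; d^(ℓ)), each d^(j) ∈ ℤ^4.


Via rank(M_{q-1}∘⋯∘M_p): M ≅ I[1,1]^3, I[1,2], I[3,4].
μ_θ-semistable layers: μ^(1)=8; μ^(2)=-6

((0, 1, 1, 1); (4, 0, 0, 0))


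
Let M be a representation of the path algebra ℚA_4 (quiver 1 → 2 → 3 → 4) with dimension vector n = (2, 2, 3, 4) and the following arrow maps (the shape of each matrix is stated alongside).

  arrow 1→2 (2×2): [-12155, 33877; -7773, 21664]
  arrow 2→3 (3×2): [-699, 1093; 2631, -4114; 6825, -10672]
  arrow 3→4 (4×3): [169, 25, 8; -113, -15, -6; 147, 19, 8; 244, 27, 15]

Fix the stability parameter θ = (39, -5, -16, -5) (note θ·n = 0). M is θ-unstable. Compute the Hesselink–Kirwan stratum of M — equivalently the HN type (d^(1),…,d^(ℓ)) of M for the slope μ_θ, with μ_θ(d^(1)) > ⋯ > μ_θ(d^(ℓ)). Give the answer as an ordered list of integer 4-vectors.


Interval decomposition of M: I[1,3], I[1,4], I[3,4], I[4,4]^2.
HN type (ℓ=4): μ^(1)=6; μ^(2)=13/4; μ^(3)=-5; μ^(4)=-16

((1, 1, 1, 0); (1, 1, 1, 1); (0, 0, 0, 3); (0, 0, 1, 0))


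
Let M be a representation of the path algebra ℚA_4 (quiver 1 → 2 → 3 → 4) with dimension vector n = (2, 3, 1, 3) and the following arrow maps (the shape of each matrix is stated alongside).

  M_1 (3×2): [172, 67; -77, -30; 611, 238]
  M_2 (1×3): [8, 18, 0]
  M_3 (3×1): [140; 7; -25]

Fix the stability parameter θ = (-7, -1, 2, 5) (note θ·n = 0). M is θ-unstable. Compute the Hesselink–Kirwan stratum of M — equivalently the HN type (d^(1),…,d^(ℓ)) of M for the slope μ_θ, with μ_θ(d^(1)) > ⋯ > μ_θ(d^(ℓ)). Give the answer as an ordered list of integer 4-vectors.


Via rank(M_{q-1}∘⋯∘M_p): M ≅ I[1,2], I[1,4], I[2,2], I[4,4]^2.
μ_θ-semistable layers: μ^(1)=5; μ^(2)=2; μ^(3)=-1; μ^(4)=-7

((0, 0, 0, 3); (0, 0, 1, 0); (0, 3, 0, 0); (2, 0, 0, 0))


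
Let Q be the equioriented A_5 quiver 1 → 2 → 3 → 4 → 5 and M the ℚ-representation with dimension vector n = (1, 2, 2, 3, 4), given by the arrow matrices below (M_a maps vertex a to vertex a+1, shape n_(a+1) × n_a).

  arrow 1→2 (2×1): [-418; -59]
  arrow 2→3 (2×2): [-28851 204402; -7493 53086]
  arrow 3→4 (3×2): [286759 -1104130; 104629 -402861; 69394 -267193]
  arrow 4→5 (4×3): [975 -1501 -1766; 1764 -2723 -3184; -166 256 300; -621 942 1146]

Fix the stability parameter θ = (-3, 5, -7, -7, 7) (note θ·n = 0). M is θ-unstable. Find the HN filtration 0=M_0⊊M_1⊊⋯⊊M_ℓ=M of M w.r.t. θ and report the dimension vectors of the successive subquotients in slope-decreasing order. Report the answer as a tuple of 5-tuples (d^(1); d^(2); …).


Via rank(M_{q-1}∘⋯∘M_p): M ≅ I[1,2], I[2,5], I[3,5], I[4,4], I[5,5]^2.
μ_θ-semistable layers: μ^(1)=7; μ^(2)=5; μ^(3)=-3; μ^(4)=-7

((0, 0, 0, 0, 4); (0, 1, 0, 0, 0); (1, 1, 1, 1, 0); (0, 0, 1, 2, 0))


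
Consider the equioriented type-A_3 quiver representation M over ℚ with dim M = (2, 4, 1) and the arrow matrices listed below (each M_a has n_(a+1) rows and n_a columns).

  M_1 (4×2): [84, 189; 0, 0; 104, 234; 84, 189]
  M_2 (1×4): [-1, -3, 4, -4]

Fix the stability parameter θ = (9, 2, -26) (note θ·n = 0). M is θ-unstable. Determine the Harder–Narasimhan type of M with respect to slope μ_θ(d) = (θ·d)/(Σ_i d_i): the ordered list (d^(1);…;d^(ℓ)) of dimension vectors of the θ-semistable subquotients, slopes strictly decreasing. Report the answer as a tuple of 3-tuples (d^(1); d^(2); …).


Via rank(M_{q-1}∘⋯∘M_p): M ≅ I[1,1], I[1,3], I[2,2]^3.
μ_θ-semistable layers: μ^(1)=9; μ^(2)=2; μ^(3)=-5

((1, 0, 0); (0, 3, 0); (1, 1, 1))


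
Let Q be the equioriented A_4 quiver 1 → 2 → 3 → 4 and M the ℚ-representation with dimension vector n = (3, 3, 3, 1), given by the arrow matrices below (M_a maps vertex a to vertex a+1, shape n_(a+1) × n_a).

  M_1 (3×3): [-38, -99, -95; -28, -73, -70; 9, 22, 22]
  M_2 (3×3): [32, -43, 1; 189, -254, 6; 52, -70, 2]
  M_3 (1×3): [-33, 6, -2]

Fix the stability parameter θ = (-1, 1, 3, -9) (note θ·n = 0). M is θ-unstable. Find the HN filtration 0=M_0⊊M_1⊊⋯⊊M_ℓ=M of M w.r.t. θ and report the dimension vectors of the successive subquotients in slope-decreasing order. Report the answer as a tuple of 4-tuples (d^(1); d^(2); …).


Via rank(M_{q-1}∘⋯∘M_p): M ≅ I[1,2], I[1,3], I[1,4], I[3,3].
μ_θ-semistable layers: μ^(1)=3; μ^(2)=1; μ^(3)=-1; μ^(4)=-3/2

((0, 0, 2, 0); (0, 2, 0, 0); (2, 0, 0, 0); (1, 1, 1, 1))


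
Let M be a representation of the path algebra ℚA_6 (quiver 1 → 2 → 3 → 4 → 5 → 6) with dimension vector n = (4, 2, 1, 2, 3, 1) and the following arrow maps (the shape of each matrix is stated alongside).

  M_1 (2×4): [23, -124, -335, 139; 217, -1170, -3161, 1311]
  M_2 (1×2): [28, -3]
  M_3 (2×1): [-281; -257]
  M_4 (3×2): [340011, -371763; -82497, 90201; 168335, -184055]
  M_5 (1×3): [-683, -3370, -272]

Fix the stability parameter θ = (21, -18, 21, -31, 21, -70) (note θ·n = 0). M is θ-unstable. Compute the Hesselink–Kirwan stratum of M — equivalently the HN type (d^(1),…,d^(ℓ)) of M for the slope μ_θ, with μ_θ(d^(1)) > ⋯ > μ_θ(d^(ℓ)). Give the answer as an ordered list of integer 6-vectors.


Via rank(M_{q-1}∘⋯∘M_p): M ≅ I[1,1]^2, I[1,2], I[1,4], I[4,6], I[5,5]^2.
μ_θ-semistable layers: μ^(1)=21; μ^(2)=3/2; μ^(3)=-7/4; μ^(4)=-49/2; μ^(5)=-31

((2, 0, 0, 0, 2, 0); (1, 1, 0, 0, 0, 0); (1, 1, 1, 1, 0, 0); (0, 0, 0, 0, 1, 1); (0, 0, 0, 1, 0, 0))


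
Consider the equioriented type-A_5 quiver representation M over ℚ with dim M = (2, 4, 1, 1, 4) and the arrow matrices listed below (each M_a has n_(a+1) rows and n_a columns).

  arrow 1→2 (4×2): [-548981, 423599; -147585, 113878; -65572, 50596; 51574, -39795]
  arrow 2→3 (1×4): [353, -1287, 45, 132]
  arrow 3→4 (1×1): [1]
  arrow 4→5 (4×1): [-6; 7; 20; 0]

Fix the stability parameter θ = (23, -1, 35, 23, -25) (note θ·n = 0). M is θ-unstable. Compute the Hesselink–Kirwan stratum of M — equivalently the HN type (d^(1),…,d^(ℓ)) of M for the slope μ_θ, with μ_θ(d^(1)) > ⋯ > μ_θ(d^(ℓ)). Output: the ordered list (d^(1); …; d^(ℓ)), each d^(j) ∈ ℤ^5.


Interval decomposition of M: I[1,2], I[1,5], I[2,2]^2, I[5,5]^3.
HN type (ℓ=3): μ^(1)=11; μ^(2)=-1; μ^(3)=-25

((2, 2, 1, 1, 1); (0, 2, 0, 0, 0); (0, 0, 0, 0, 3))


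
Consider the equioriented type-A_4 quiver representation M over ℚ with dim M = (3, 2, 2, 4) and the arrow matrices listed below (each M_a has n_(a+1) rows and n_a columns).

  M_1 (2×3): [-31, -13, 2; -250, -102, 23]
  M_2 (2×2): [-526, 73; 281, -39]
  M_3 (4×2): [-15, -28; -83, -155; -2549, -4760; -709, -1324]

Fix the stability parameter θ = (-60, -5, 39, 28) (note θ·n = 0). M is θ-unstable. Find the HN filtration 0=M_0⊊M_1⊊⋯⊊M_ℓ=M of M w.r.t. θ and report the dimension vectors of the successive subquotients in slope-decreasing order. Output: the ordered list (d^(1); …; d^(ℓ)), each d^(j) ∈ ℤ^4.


Via rank(M_{q-1}∘⋯∘M_p): M ≅ I[1,1], I[1,4]^2, I[4,4]^2.
μ_θ-semistable layers: μ^(1)=67/2; μ^(2)=28; μ^(3)=-5; μ^(4)=-60

((0, 0, 2, 2); (0, 0, 0, 2); (0, 2, 0, 0); (3, 0, 0, 0))


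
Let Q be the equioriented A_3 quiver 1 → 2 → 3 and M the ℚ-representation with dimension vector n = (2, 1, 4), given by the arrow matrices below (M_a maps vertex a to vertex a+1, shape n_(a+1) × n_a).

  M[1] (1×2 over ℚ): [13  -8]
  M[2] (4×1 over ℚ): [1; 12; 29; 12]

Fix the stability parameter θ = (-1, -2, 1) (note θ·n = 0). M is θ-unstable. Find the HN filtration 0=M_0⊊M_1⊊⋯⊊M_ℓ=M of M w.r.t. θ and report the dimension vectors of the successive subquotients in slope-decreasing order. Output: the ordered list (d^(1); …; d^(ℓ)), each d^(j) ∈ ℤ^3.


Barcode: M ≅ I[1,1], I[1,3], I[3,3]^3. HN layers by μ_θ (3 steps, strictly decreasing):
  μ^(1)=1; μ^(2)=-1; μ^(3)=-3/2

((0, 0, 4); (1, 0, 0); (1, 1, 0))


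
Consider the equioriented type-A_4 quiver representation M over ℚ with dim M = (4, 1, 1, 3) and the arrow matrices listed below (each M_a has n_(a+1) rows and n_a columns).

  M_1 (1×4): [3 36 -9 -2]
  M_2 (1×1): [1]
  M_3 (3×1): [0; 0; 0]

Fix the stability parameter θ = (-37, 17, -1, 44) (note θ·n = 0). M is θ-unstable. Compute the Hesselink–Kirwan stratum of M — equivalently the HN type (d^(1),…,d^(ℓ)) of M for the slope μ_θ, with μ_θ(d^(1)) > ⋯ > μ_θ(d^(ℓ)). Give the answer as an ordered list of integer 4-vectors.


Barcode: M ≅ I[1,1]^3, I[1,3], I[4,4]^3. HN layers by μ_θ (3 steps, strictly decreasing):
  μ^(1)=44; μ^(2)=8; μ^(3)=-37

((0, 0, 0, 3); (0, 1, 1, 0); (4, 0, 0, 0))


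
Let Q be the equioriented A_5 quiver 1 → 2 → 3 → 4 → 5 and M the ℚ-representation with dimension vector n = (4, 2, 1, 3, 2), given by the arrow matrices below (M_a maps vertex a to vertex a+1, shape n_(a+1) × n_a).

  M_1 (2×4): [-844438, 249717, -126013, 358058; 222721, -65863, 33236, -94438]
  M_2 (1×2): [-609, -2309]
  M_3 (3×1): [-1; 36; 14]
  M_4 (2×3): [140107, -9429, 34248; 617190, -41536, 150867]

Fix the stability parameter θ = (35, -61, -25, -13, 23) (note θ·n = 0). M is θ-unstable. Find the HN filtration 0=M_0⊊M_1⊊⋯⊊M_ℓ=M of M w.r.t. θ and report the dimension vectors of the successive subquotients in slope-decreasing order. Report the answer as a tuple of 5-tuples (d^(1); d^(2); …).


Barcode: M ≅ I[1,1]^2, I[1,2], I[1,5], I[4,4], I[4,5]. HN layers by μ_θ (4 steps, strictly decreasing):
  μ^(1)=35; μ^(2)=23; μ^(3)=-13; μ^(4)=-17

((2, 0, 0, 0, 0); (0, 0, 0, 0, 2); (1, 1, 0, 3, 0); (1, 1, 1, 0, 0))


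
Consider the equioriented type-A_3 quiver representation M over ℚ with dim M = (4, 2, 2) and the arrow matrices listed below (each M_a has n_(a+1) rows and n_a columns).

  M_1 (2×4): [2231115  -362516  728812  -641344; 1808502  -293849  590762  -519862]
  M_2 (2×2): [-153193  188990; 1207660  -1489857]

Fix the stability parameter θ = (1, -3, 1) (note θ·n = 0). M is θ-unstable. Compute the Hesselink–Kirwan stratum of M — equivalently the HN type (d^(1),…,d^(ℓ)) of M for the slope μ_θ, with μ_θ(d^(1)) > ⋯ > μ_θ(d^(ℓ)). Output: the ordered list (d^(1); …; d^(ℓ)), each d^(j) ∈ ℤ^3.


Via rank(M_{q-1}∘⋯∘M_p): M ≅ I[1,1]^2, I[1,3]^2.
μ_θ-semistable layers: μ^(1)=1; μ^(2)=-1

((2, 0, 2); (2, 2, 0))


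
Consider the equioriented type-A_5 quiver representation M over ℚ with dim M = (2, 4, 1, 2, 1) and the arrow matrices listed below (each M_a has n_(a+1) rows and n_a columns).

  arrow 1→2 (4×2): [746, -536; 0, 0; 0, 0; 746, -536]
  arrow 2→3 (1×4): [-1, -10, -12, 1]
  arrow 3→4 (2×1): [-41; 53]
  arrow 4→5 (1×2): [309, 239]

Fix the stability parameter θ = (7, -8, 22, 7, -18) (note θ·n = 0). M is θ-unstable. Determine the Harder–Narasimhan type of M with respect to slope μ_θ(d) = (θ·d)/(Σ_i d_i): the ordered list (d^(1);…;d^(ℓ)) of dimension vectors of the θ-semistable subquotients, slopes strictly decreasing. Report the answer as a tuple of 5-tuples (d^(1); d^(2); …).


Interval decomposition of M: I[1,1], I[1,2], I[2,2]^2, I[2,5], I[4,4].
HN type (ℓ=4): μ^(1)=7; μ^(2)=11/3; μ^(3)=-1/2; μ^(4)=-8

((1, 0, 0, 1, 0); (0, 0, 1, 1, 1); (1, 1, 0, 0, 0); (0, 3, 0, 0, 0))


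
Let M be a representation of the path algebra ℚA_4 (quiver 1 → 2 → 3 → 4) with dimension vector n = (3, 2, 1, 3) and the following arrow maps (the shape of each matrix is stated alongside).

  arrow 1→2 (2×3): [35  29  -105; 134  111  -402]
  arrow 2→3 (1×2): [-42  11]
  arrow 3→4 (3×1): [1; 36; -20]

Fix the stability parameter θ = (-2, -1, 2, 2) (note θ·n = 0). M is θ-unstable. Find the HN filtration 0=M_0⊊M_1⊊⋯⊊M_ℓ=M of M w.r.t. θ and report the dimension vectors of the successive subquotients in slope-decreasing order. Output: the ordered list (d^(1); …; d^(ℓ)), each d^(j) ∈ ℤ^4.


Interval decomposition of M: I[1,1], I[1,2], I[1,4], I[4,4]^2.
HN type (ℓ=3): μ^(1)=2; μ^(2)=-1; μ^(3)=-2

((0, 0, 1, 3); (0, 2, 0, 0); (3, 0, 0, 0))


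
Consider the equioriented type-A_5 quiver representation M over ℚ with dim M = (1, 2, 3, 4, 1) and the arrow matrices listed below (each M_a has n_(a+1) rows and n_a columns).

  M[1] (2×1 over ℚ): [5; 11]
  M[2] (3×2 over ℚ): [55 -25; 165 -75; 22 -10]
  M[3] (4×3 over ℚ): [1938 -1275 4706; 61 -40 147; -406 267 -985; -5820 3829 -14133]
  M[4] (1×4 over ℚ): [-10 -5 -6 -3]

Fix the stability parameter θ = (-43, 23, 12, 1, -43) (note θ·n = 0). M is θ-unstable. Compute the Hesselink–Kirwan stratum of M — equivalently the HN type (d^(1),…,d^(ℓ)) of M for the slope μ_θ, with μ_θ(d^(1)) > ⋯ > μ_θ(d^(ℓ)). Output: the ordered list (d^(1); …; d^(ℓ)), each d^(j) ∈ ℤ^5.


Barcode: M ≅ I[1,2], I[2,5], I[3,4]^2, I[4,4]. HN layers by μ_θ (5 steps, strictly decreasing):
  μ^(1)=23; μ^(2)=13/2; μ^(3)=1; μ^(4)=-7/4; μ^(5)=-43

((0, 1, 0, 0, 0); (0, 0, 2, 2, 0); (0, 0, 0, 1, 0); (0, 1, 1, 1, 1); (1, 0, 0, 0, 0))


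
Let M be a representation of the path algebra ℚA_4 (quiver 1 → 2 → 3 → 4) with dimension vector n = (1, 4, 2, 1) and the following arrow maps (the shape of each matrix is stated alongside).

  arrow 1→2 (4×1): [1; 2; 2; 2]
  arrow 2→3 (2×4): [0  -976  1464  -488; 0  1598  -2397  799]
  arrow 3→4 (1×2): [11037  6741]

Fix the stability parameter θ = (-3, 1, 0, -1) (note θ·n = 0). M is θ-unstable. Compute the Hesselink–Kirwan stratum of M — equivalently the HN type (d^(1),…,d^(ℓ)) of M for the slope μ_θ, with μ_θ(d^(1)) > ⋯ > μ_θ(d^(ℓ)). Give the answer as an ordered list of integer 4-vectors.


Barcode: M ≅ I[1,2], I[2,2]^2, I[2,4], I[3,3]. HN layers by μ_θ (3 steps, strictly decreasing):
  μ^(1)=1; μ^(2)=0; μ^(3)=-3

((0, 3, 0, 0); (0, 1, 2, 1); (1, 0, 0, 0))


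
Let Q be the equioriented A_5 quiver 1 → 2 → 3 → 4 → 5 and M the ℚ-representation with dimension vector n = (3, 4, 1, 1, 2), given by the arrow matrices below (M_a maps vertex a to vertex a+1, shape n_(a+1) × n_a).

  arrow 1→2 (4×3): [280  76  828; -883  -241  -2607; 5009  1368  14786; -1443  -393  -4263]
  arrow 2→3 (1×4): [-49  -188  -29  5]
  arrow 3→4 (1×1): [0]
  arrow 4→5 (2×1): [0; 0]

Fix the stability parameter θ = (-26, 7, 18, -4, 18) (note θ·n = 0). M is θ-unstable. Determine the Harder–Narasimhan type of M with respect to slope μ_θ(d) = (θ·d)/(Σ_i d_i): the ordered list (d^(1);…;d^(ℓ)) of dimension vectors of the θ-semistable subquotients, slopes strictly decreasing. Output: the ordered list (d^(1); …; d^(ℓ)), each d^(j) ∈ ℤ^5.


Barcode: M ≅ I[1,1], I[1,2], I[1,3], I[2,2]^2, I[4,4], I[5,5]^2. HN layers by μ_θ (4 steps, strictly decreasing):
  μ^(1)=18; μ^(2)=7; μ^(3)=-4; μ^(4)=-26

((0, 0, 1, 0, 2); (0, 4, 0, 0, 0); (0, 0, 0, 1, 0); (3, 0, 0, 0, 0))


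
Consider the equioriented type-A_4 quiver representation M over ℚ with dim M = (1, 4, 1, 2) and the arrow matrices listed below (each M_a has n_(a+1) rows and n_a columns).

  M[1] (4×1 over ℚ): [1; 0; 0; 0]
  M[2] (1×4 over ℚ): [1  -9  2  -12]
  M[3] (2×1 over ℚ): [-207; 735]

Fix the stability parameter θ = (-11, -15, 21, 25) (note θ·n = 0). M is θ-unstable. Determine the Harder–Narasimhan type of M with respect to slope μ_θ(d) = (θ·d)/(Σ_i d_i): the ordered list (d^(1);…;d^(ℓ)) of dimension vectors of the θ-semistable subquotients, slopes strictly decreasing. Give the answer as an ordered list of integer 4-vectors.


Via rank(M_{q-1}∘⋯∘M_p): M ≅ I[1,4], I[2,2]^3, I[4,4].
μ_θ-semistable layers: μ^(1)=25; μ^(2)=21; μ^(3)=-13; μ^(4)=-15

((0, 0, 0, 2); (0, 0, 1, 0); (1, 1, 0, 0); (0, 3, 0, 0))


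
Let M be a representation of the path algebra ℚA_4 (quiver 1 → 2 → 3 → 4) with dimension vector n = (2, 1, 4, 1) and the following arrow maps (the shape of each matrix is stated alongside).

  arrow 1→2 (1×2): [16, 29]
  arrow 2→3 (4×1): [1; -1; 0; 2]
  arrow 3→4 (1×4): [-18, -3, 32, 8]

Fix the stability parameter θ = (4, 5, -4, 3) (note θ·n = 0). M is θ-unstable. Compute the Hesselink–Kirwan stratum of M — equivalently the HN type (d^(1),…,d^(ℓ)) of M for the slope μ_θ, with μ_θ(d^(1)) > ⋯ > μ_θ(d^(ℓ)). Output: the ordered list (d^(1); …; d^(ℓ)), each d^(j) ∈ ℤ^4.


Via rank(M_{q-1}∘⋯∘M_p): M ≅ I[1,1], I[1,4], I[3,3]^3.
μ_θ-semistable layers: μ^(1)=4; μ^(2)=3; μ^(3)=5/3; μ^(4)=-4

((1, 0, 0, 0); (0, 0, 0, 1); (1, 1, 1, 0); (0, 0, 3, 0))


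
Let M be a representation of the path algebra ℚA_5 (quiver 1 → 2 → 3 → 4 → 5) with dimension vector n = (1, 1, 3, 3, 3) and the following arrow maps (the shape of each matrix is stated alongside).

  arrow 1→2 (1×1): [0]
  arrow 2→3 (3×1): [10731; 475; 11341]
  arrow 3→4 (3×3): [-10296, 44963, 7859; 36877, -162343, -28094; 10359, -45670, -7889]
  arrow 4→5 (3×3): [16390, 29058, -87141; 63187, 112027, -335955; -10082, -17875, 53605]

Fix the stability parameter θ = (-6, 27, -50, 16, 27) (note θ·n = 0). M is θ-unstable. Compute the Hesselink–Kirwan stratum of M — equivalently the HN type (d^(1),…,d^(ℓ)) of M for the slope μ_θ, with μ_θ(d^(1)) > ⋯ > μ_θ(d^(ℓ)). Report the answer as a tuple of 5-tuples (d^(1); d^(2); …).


Interval decomposition of M: I[1,1], I[2,5], I[3,5]^2.
HN type (ℓ=5): μ^(1)=27; μ^(2)=16; μ^(3)=-6; μ^(4)=-23/2; μ^(5)=-50

((0, 0, 0, 0, 3); (0, 0, 0, 3, 0); (1, 0, 0, 0, 0); (0, 1, 1, 0, 0); (0, 0, 2, 0, 0))


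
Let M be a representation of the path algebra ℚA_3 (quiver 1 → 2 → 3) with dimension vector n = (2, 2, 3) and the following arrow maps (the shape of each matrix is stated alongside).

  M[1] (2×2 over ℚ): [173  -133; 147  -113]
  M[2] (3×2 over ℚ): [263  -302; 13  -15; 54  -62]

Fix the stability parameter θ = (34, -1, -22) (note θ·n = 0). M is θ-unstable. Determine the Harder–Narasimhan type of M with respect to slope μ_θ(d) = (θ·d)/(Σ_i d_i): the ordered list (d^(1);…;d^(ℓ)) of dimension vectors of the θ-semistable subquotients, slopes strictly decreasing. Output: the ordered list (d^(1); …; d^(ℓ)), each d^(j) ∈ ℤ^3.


Interval decomposition of M: I[1,3]^2, I[3,3].
HN type (ℓ=2): μ^(1)=11/3; μ^(2)=-22

((2, 2, 2); (0, 0, 1))


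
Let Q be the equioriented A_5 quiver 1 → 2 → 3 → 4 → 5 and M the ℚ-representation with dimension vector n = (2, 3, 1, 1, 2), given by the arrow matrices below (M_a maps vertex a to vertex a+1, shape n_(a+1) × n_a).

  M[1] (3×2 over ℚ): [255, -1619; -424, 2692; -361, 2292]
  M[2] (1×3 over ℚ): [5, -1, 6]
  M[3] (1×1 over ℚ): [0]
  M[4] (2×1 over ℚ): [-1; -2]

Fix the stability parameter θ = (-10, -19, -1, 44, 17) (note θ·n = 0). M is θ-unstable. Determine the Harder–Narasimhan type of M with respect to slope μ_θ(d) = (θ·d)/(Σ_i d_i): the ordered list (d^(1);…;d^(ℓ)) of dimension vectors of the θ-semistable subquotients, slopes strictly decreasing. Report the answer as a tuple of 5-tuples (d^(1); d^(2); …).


Barcode: M ≅ I[1,2], I[1,3], I[2,2], I[4,5], I[5,5]. HN layers by μ_θ (5 steps, strictly decreasing):
  μ^(1)=61/2; μ^(2)=17; μ^(3)=-1; μ^(4)=-29/2; μ^(5)=-19

((0, 0, 0, 1, 1); (0, 0, 0, 0, 1); (0, 0, 1, 0, 0); (2, 2, 0, 0, 0); (0, 1, 0, 0, 0))


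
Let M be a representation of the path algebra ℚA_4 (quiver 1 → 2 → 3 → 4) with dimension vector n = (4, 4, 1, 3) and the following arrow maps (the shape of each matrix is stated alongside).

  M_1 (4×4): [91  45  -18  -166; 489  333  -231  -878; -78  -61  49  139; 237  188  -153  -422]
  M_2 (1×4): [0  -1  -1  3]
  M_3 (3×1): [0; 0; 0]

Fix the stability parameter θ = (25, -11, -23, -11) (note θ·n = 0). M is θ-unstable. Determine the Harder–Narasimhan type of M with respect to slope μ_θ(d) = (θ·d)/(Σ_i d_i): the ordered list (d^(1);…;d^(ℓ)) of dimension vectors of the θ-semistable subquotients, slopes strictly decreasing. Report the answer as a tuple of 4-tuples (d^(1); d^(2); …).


Barcode: M ≅ I[1,2]^3, I[1,3], I[4,4]^3. HN layers by μ_θ (3 steps, strictly decreasing):
  μ^(1)=7; μ^(2)=-3; μ^(3)=-11

((3, 3, 0, 0); (1, 1, 1, 0); (0, 0, 0, 3))


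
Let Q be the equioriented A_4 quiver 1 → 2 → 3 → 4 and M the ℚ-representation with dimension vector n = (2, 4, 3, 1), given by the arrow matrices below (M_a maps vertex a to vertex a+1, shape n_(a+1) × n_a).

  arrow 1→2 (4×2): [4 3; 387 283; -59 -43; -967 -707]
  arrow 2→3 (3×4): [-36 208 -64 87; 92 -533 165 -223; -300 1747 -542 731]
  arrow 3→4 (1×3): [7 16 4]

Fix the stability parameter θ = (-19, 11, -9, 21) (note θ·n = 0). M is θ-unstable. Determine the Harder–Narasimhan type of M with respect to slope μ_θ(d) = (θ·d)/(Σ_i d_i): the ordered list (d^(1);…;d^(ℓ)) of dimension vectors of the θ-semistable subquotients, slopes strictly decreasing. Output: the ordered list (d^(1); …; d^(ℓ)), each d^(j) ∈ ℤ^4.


Barcode: M ≅ I[1,2], I[1,4], I[2,3]^2. HN layers by μ_θ (4 steps, strictly decreasing):
  μ^(1)=21; μ^(2)=11; μ^(3)=1; μ^(4)=-19

((0, 0, 0, 1); (0, 1, 0, 0); (0, 3, 3, 0); (2, 0, 0, 0))


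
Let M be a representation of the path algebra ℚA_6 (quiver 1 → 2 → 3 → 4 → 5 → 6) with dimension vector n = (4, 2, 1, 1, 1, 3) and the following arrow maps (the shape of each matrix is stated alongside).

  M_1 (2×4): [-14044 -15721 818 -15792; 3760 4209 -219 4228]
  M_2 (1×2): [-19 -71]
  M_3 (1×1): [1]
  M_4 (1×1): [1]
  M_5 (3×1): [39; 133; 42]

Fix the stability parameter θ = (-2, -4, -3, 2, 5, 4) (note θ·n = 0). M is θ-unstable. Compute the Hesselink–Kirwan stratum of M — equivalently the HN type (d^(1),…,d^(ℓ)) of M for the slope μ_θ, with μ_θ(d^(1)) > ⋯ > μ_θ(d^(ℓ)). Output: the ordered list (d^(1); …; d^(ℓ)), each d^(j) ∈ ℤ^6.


Interval decomposition of M: I[1,1]^2, I[1,2], I[1,6], I[6,6]^2.
HN type (ℓ=5): μ^(1)=9/2; μ^(2)=4; μ^(3)=2; μ^(4)=-2; μ^(5)=-3

((0, 0, 0, 0, 1, 1); (0, 0, 0, 0, 0, 2); (0, 0, 0, 1, 0, 0); (2, 0, 0, 0, 0, 0); (2, 2, 1, 0, 0, 0))


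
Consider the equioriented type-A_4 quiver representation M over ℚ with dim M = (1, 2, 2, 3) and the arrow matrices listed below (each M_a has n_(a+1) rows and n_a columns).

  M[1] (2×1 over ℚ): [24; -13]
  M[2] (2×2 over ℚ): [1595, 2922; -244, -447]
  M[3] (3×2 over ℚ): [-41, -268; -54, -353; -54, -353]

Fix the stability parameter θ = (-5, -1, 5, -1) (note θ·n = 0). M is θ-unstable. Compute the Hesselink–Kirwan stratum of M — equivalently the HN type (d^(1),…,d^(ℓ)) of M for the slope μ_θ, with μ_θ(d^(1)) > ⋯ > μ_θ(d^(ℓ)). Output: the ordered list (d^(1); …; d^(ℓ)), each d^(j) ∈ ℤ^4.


Interval decomposition of M: I[1,4], I[2,4], I[4,4].
HN type (ℓ=3): μ^(1)=2; μ^(2)=-1; μ^(3)=-5

((0, 0, 2, 2); (0, 2, 0, 1); (1, 0, 0, 0))


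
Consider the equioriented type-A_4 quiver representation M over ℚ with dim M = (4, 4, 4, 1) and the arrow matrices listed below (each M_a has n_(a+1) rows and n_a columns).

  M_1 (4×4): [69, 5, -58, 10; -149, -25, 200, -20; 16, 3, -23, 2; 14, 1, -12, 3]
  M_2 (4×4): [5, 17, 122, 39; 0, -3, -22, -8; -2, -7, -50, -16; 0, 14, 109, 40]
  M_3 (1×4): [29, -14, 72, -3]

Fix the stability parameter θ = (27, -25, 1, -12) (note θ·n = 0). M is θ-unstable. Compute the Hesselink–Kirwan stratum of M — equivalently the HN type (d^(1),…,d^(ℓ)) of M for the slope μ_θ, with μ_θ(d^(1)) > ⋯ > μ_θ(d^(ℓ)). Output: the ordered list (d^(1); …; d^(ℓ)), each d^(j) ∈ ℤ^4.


Interval decomposition of M: I[1,3]^3, I[1,4].
HN type (ℓ=2): μ^(1)=1; μ^(2)=-9/4

((3, 3, 3, 0); (1, 1, 1, 1))


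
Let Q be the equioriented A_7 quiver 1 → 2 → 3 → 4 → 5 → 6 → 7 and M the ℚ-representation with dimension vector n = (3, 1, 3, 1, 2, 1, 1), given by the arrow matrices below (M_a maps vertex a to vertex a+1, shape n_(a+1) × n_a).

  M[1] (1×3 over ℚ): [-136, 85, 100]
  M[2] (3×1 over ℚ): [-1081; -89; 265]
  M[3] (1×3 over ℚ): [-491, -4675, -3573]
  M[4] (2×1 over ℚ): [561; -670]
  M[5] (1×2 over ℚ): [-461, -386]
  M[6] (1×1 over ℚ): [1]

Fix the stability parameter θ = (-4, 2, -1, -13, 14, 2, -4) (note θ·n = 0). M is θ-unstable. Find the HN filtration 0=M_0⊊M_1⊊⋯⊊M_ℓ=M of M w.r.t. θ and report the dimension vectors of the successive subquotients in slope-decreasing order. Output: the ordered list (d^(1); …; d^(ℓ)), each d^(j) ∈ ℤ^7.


Via rank(M_{q-1}∘⋯∘M_p): M ≅ I[1,1]^2, I[1,7], I[3,3]^2, I[5,5].
μ_θ-semistable layers: μ^(1)=14; μ^(2)=4; μ^(3)=-1; μ^(4)=-4

((0, 0, 0, 0, 1, 0, 0); (0, 0, 0, 0, 1, 1, 1); (0, 0, 2, 0, 0, 0, 0); (3, 1, 1, 1, 0, 0, 0))


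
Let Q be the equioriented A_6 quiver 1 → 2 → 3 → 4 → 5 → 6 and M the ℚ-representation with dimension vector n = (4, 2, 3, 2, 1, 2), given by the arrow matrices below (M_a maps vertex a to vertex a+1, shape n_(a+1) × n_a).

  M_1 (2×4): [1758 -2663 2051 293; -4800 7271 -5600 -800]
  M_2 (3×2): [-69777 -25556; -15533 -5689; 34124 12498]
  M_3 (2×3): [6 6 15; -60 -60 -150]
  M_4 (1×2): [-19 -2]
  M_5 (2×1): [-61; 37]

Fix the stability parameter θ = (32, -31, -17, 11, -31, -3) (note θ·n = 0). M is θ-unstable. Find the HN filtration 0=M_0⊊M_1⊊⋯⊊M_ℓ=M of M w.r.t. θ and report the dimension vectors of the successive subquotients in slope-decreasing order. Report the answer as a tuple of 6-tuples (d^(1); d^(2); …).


Interval decomposition of M: I[1,1]^2, I[1,3]^2, I[3,6], I[4,4], I[6,6].
HN type (ℓ=6): μ^(1)=32; μ^(2)=11; μ^(3)=-3; μ^(4)=-16/3; μ^(5)=-10; μ^(6)=-17

((2, 0, 0, 0, 0, 0); (0, 0, 0, 1, 0, 0); (0, 0, 0, 0, 0, 2); (2, 2, 2, 0, 0, 0); (0, 0, 0, 1, 1, 0); (0, 0, 1, 0, 0, 0))


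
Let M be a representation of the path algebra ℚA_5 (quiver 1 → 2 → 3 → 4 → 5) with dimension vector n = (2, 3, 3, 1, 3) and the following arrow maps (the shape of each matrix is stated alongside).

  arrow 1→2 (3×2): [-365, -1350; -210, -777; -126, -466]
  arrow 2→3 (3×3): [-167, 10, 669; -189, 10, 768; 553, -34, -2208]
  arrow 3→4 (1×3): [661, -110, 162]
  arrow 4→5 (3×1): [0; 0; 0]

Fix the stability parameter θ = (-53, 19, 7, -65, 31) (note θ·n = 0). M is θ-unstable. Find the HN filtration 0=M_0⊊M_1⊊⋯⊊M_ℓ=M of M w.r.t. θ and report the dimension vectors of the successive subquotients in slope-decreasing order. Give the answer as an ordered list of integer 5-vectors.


Interval decomposition of M: I[1,3], I[1,4], I[2,2], I[3,3], I[5,5]^3.
HN type (ℓ=6): μ^(1)=31; μ^(2)=19; μ^(3)=13; μ^(4)=7; μ^(5)=-13; μ^(6)=-53

((0, 0, 0, 0, 3); (0, 1, 0, 0, 0); (0, 1, 1, 0, 0); (0, 0, 1, 0, 0); (0, 1, 1, 1, 0); (2, 0, 0, 0, 0))


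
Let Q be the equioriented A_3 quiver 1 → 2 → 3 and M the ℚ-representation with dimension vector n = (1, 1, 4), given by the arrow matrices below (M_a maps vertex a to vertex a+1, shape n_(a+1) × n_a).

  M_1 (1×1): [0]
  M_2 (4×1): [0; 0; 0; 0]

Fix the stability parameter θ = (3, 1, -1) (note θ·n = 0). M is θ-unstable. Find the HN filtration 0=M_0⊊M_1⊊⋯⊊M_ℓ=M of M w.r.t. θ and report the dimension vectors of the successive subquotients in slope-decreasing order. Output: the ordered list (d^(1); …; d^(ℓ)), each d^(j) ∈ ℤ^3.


Via rank(M_{q-1}∘⋯∘M_p): M ≅ I[1,1], I[2,2], I[3,3]^4.
μ_θ-semistable layers: μ^(1)=3; μ^(2)=1; μ^(3)=-1

((1, 0, 0); (0, 1, 0); (0, 0, 4))


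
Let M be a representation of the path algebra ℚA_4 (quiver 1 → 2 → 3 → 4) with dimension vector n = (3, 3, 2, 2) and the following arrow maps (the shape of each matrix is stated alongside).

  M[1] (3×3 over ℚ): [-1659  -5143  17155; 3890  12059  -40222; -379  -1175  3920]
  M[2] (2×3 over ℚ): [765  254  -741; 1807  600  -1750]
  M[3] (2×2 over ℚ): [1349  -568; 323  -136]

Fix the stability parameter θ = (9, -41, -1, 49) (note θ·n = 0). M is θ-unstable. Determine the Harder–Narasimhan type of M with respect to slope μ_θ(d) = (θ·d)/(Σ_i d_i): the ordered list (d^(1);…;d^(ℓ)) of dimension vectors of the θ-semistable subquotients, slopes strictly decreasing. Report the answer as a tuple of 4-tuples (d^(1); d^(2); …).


Interval decomposition of M: I[1,2], I[1,3], I[1,4], I[4,4].
HN type (ℓ=3): μ^(1)=49; μ^(2)=-1; μ^(3)=-16

((0, 0, 0, 2); (0, 0, 2, 0); (3, 3, 0, 0))


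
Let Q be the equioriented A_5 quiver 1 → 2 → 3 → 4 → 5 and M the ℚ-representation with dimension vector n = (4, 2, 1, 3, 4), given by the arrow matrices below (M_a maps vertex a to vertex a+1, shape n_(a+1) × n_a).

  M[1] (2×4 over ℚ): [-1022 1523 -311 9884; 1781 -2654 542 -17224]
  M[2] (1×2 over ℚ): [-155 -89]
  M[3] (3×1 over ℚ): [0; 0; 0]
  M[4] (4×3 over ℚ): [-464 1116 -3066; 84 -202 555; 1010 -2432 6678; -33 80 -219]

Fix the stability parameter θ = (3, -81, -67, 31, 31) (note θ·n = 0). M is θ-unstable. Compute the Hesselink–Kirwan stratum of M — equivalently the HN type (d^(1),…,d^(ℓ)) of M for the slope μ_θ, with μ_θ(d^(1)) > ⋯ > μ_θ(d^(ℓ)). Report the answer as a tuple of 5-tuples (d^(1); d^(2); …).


Barcode: M ≅ I[1,1]^2, I[1,2], I[1,3], I[4,4], I[4,5]^2, I[5,5]^2. HN layers by μ_θ (4 steps, strictly decreasing):
  μ^(1)=31; μ^(2)=3; μ^(3)=-39; μ^(4)=-145/3

((0, 0, 0, 3, 4); (2, 0, 0, 0, 0); (1, 1, 0, 0, 0); (1, 1, 1, 0, 0))


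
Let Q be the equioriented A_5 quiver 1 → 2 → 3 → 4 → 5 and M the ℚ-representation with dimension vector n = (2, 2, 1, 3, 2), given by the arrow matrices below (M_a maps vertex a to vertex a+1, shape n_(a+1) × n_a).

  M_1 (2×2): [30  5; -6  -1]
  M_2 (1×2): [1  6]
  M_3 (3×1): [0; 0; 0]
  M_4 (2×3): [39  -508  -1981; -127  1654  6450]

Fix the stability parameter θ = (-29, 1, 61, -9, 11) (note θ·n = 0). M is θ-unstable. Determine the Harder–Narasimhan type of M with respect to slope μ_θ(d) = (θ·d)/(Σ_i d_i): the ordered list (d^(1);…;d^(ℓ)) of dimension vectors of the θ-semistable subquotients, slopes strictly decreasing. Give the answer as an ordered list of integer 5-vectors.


Via rank(M_{q-1}∘⋯∘M_p): M ≅ I[1,1], I[1,3], I[2,2], I[4,4], I[4,5]^2.
μ_θ-semistable layers: μ^(1)=61; μ^(2)=11; μ^(3)=1; μ^(4)=-9; μ^(5)=-29

((0, 0, 1, 0, 0); (0, 0, 0, 0, 2); (0, 2, 0, 0, 0); (0, 0, 0, 3, 0); (2, 0, 0, 0, 0))


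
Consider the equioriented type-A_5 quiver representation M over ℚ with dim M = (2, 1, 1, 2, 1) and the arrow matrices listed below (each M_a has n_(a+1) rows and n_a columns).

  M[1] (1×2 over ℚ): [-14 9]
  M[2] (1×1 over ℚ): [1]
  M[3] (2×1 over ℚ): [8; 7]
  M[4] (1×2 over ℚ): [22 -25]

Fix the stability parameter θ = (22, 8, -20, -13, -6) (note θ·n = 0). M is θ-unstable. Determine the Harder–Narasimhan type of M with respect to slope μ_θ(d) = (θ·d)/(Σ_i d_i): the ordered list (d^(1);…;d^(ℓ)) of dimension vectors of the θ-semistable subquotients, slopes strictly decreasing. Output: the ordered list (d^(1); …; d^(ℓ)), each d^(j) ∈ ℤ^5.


Barcode: M ≅ I[1,1], I[1,5], I[4,4]. HN layers by μ_θ (3 steps, strictly decreasing):
  μ^(1)=22; μ^(2)=-9/5; μ^(3)=-13

((1, 0, 0, 0, 0); (1, 1, 1, 1, 1); (0, 0, 0, 1, 0))


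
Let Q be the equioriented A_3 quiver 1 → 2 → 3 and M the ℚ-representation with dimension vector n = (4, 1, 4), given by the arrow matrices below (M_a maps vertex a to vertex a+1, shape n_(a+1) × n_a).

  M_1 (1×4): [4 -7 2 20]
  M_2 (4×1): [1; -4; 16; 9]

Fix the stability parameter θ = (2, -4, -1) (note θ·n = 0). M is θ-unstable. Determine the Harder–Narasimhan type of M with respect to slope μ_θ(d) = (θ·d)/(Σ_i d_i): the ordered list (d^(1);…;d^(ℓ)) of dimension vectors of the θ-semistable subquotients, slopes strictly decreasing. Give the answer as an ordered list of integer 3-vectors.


Via rank(M_{q-1}∘⋯∘M_p): M ≅ I[1,1]^3, I[1,3], I[3,3]^3.
μ_θ-semistable layers: μ^(1)=2; μ^(2)=-1

((3, 0, 0); (1, 1, 4))


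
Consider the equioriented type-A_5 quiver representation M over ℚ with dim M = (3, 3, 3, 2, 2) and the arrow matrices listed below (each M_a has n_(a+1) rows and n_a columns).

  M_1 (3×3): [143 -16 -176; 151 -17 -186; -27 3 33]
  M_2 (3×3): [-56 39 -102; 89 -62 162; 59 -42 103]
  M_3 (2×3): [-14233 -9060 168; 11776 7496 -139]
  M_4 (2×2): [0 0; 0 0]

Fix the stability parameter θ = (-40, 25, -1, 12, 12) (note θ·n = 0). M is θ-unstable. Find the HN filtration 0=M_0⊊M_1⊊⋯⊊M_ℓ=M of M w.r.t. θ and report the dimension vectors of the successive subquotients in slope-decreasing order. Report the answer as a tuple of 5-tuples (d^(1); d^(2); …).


Interval decomposition of M: I[1,3], I[1,4]^2, I[5,5]^2.
HN type (ℓ=2): μ^(1)=12; μ^(2)=-40

((0, 3, 3, 2, 2); (3, 0, 0, 0, 0))


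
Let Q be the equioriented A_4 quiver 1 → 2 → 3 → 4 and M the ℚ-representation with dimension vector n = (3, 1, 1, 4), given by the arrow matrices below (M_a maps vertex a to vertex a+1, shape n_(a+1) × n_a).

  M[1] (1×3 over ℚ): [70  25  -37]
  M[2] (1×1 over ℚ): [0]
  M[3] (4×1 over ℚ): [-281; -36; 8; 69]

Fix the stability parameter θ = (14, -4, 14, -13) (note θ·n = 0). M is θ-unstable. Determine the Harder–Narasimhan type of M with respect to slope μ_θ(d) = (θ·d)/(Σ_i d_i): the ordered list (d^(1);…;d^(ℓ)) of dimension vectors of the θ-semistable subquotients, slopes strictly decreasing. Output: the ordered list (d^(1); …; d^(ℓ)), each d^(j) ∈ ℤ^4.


Barcode: M ≅ I[1,1]^2, I[1,2], I[3,4], I[4,4]^3. HN layers by μ_θ (4 steps, strictly decreasing):
  μ^(1)=14; μ^(2)=5; μ^(3)=1/2; μ^(4)=-13

((2, 0, 0, 0); (1, 1, 0, 0); (0, 0, 1, 1); (0, 0, 0, 3))


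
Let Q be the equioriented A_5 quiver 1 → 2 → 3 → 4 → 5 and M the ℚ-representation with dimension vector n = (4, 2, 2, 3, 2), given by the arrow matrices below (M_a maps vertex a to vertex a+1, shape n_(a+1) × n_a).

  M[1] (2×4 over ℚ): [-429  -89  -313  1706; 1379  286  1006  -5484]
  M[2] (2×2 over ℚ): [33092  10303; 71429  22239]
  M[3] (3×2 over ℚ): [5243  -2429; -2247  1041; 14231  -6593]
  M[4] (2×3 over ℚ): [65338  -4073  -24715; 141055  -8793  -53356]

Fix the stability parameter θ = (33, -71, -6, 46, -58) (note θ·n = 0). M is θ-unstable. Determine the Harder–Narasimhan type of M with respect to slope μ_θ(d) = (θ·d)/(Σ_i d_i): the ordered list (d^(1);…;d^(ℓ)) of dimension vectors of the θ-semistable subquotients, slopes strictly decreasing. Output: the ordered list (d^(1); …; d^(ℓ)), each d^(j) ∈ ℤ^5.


Barcode: M ≅ I[1,1]^2, I[1,3], I[1,4], I[4,5]^2. HN layers by μ_θ (4 steps, strictly decreasing):
  μ^(1)=46; μ^(2)=33; μ^(3)=-6; μ^(4)=-19

((0, 0, 0, 1, 0); (2, 0, 0, 0, 0); (0, 0, 2, 2, 2); (2, 2, 0, 0, 0))


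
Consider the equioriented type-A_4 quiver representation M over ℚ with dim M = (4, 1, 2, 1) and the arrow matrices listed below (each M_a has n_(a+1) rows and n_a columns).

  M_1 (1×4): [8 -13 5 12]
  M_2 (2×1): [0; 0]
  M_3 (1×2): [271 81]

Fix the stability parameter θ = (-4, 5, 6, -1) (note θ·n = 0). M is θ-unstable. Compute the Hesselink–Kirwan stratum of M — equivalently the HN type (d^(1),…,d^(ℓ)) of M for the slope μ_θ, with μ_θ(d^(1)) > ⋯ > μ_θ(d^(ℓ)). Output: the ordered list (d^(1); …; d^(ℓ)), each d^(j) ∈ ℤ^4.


Via rank(M_{q-1}∘⋯∘M_p): M ≅ I[1,1]^3, I[1,2], I[3,3], I[3,4].
μ_θ-semistable layers: μ^(1)=6; μ^(2)=5; μ^(3)=5/2; μ^(4)=-4

((0, 0, 1, 0); (0, 1, 0, 0); (0, 0, 1, 1); (4, 0, 0, 0))


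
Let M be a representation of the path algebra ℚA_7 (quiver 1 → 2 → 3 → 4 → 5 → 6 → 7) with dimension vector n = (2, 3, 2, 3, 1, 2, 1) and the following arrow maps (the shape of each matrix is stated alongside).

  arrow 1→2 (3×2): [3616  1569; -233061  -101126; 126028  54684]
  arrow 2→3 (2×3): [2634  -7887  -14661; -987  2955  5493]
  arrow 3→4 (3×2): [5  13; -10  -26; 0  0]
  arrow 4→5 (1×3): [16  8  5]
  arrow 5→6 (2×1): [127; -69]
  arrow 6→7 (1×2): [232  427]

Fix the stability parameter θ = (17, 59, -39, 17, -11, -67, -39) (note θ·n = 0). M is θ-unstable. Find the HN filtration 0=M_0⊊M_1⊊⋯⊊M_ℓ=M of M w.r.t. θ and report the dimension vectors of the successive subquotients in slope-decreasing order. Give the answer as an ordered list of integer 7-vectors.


Via rank(M_{q-1}∘⋯∘M_p): M ≅ I[1,3], I[1,4], I[2,2], I[4,4], I[4,7], I[6,6].
μ_θ-semistable layers: μ^(1)=59; μ^(2)=17; μ^(3)=37/3; μ^(4)=-25; μ^(5)=-67

((0, 1, 0, 0, 0, 0, 0); (0, 0, 0, 2, 0, 0, 0); (2, 2, 2, 0, 0, 0, 0); (0, 0, 0, 1, 1, 1, 1); (0, 0, 0, 0, 0, 1, 0))
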